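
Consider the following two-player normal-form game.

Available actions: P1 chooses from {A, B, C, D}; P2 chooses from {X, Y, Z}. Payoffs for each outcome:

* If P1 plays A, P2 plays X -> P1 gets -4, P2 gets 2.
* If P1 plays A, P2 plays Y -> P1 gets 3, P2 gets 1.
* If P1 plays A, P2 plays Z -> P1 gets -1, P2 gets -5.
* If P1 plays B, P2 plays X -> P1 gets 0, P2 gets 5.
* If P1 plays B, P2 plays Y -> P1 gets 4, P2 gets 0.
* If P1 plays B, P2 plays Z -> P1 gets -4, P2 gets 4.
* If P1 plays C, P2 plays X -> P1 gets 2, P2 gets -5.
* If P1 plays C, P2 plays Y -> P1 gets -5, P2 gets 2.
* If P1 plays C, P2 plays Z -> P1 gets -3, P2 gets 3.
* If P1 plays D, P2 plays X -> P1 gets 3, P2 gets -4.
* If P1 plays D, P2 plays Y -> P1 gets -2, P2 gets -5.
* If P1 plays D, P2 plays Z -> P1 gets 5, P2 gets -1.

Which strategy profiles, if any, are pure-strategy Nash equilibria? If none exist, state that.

For each strategy profile, look for a profitable unilateral deviation.
(A, X): P1 can switch to B (-4 → 0). Not NE.
(A, Y): P1 can switch to B (3 → 4). Not NE.
(A, Z): P1 can switch to D (-1 → 5). Not NE.
(B, X): P1 can switch to C (0 → 2). Not NE.
(B, Y): P2 can switch to X (0 → 5). Not NE.
(B, Z): P1 can switch to A (-4 → -1). Not NE.
(D, Z): P1 gets 5, best alternative -1; P2 gets -1, best alternative -4. No profitable deviation — NE.
(The remaining 5 profiles each have a profitable deviation by the same check.)

Pure NE: (D, Z)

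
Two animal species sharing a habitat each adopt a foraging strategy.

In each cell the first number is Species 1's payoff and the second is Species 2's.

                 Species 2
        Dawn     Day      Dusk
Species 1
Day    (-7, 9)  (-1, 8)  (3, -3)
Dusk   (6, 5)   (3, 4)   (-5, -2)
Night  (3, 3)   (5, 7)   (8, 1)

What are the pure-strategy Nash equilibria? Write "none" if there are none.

Species 1 against Dawn: payoffs -7, 6, 3 → best response Dusk.
Species 1 against Day: payoffs -1, 3, 5 → best response Night.
Species 1 against Dusk: payoffs 3, -5, 8 → best response Night.
Species 2 against Day: payoffs 9, 8, -3 → best response Dawn.
Species 2 against Dusk: payoffs 5, 4, -2 → best response Dawn.
Species 2 against Night: payoffs 3, 7, 1 → best response Day.
Mutual best responses: (Dusk, Dawn); (Night, Day).

The pure Nash equilibria are (Dusk, Dawn) and (Night, Day).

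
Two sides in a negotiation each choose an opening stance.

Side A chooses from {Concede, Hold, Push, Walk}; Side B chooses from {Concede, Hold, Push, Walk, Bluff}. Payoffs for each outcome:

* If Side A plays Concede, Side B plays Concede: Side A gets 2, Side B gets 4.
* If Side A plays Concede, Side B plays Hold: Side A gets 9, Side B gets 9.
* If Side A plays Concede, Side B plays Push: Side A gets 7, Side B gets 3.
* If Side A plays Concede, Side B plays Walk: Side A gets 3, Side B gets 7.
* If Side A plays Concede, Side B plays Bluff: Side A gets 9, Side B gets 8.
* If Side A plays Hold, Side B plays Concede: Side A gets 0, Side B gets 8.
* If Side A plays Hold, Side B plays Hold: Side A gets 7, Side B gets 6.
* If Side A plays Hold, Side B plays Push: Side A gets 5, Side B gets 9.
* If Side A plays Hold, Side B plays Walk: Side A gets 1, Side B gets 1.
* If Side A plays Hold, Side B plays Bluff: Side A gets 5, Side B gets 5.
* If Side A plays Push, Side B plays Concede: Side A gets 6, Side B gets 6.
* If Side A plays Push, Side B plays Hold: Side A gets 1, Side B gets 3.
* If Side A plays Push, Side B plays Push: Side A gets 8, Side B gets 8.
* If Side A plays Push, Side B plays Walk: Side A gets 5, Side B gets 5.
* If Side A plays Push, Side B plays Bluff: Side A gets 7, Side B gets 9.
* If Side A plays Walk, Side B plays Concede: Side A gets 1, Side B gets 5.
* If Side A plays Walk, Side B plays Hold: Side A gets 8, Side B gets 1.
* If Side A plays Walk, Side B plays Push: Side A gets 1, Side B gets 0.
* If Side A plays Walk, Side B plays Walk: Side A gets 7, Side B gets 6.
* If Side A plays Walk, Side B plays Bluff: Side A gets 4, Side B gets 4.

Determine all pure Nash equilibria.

Pure-strategy Nash equilibria: (Concede, Hold); (Walk, Walk)

Check each profile: it is a Nash equilibrium iff no player can strictly gain by switching unilaterally.
(Concede, Concede): Side A can switch to Push (2 → 6). Not NE.
(Concede, Hold): Side A gets 9, best alternative 8; Side B gets 9, best alternative 8. No profitable deviation — NE.
(Concede, Push): Side A can switch to Push (7 → 8). Not NE.
(Concede, Walk): Side A can switch to Push (3 → 5). Not NE.
(Concede, Bluff): Side B can switch to Hold (8 → 9). Not NE.
(Hold, Concede): Side A can switch to Concede (0 → 2). Not NE.
(Hold, Hold): Side A can switch to Concede (7 → 9). Not NE.
(Walk, Walk): Side A gets 7, best alternative 5; Side B gets 6, best alternative 5. No profitable deviation — NE.
(The remaining 12 profiles each have a profitable deviation by the same check.)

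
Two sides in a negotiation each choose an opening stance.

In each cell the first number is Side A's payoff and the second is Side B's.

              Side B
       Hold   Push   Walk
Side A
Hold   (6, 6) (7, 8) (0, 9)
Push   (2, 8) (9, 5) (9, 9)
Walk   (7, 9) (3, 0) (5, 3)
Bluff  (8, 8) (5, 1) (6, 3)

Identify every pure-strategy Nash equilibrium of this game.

Side A against Hold: payoffs 6, 2, 7, 8 → best response Bluff.
Side A against Push: payoffs 7, 9, 3, 5 → best response Push.
Side A against Walk: payoffs 0, 9, 5, 6 → best response Push.
Side B against Hold: payoffs 6, 8, 9 → best response Walk.
Side B against Push: payoffs 8, 5, 9 → best response Walk.
Side B against Walk: payoffs 9, 0, 3 → best response Hold.
Side B against Bluff: payoffs 8, 1, 3 → best response Hold.
Mutual best responses: (Push, Walk); (Bluff, Hold).

Pure-strategy Nash equilibria: (Push, Walk); (Bluff, Hold)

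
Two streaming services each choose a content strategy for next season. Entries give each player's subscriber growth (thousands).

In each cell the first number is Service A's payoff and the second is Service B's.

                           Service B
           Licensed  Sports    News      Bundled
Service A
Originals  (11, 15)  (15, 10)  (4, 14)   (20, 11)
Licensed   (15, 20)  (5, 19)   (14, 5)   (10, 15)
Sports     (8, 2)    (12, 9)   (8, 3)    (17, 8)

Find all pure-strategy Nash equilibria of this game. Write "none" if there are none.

Pure NE: (Licensed, Licensed)

For each strategy profile, look for a profitable unilateral deviation.
(Originals, Licensed): Service A can switch to Licensed (11 → 15). Not NE.
(Originals, Sports): Service B can switch to Licensed (10 → 15). Not NE.
(Originals, News): Service A can switch to Licensed (4 → 14). Not NE.
(Originals, Bundled): Service B can switch to Licensed (11 → 15). Not NE.
(Licensed, Licensed): Service A gets 15, best alternative 11; Service B gets 20, best alternative 19. No profitable deviation — NE.
(Licensed, Sports): Service A can switch to Originals (5 → 15). Not NE.
(Licensed, News): Service B can switch to Licensed (5 → 20). Not NE.
(Licensed, Bundled): Service A can switch to Originals (10 → 20). Not NE.
(Sports, Licensed): Service A can switch to Originals (8 → 11). Not NE.
(The remaining 3 profiles each have a profitable deviation by the same check.)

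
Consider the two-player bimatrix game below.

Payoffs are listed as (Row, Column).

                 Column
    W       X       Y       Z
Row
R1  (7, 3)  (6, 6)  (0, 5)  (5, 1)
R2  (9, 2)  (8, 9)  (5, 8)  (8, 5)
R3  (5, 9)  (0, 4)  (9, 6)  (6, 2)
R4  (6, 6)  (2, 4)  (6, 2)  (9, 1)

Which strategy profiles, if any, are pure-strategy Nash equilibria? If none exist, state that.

(R1, W): Row can switch to R2 (7 → 9). Not NE.
(R1, X): Row can switch to R2 (6 → 8). Not NE.
(R1, Y): Row can switch to R2 (0 → 5). Not NE.
(R1, Z): Row can switch to R2 (5 → 8). Not NE.
(R2, W): Column can switch to X (2 → 9). Not NE.
(R2, X): Row gets 8, best alternative 6; Column gets 9, best alternative 8. No profitable deviation — NE.
(R2, Y): Row can switch to R3 (5 → 9). Not NE.
(R2, Z): Row can switch to R4 (8 → 9). Not NE.
(R3, W): Row can switch to R1 (5 → 7). Not NE.
(R3, X): Row can switch to R1 (0 → 6). Not NE.
(R3, Y): Column can switch to W (6 → 9). Not NE.
(R3, Z): Row can switch to R2 (6 → 8). Not NE.
(R4, W): Row can switch to R1 (6 → 7). Not NE.
(The remaining 3 profiles each have a profitable deviation by the same check.)

The unique pure-strategy Nash equilibrium is (R2, X).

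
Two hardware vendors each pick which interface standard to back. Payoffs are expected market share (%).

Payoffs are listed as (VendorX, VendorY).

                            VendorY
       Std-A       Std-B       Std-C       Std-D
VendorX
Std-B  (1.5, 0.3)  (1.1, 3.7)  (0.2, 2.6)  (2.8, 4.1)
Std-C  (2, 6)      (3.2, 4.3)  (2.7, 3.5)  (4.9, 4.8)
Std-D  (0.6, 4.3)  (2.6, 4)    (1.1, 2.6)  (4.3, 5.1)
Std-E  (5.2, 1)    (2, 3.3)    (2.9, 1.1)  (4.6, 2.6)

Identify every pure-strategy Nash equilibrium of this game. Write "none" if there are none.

none

(Std-B, Std-A): VendorX can switch to Std-C (1.5 → 2). Not NE.
(Std-B, Std-B): VendorX can switch to Std-C (1.1 → 3.2). Not NE.
(Std-B, Std-C): VendorX can switch to Std-C (0.2 → 2.7). Not NE.
(Std-B, Std-D): VendorX can switch to Std-C (2.8 → 4.9). Not NE.
(Std-C, Std-A): VendorX can switch to Std-E (2 → 5.2). Not NE.
(Std-C, Std-B): VendorY can switch to Std-A (4.3 → 6). Not NE.
(The remaining 10 profiles each have a profitable deviation by the same check.)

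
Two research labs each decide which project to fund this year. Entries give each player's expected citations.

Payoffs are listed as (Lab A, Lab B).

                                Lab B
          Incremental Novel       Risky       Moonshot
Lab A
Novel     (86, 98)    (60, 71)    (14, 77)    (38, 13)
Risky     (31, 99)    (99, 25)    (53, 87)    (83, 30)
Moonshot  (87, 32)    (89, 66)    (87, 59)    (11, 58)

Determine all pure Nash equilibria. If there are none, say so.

(Novel, Incremental): Lab A can switch to Moonshot (86 → 87). Not NE.
(Novel, Novel): Lab A can switch to Risky (60 → 99). Not NE.
(Novel, Risky): Lab A can switch to Risky (14 → 53). Not NE.
(Novel, Moonshot): Lab A can switch to Risky (38 → 83). Not NE.
(Risky, Incremental): Lab A can switch to Novel (31 → 86). Not NE.
(Risky, Novel): Lab B can switch to Incremental (25 → 99). Not NE.
(The remaining 6 profiles each have a profitable deviation by the same check.)

This game has no pure Nash equilibrium.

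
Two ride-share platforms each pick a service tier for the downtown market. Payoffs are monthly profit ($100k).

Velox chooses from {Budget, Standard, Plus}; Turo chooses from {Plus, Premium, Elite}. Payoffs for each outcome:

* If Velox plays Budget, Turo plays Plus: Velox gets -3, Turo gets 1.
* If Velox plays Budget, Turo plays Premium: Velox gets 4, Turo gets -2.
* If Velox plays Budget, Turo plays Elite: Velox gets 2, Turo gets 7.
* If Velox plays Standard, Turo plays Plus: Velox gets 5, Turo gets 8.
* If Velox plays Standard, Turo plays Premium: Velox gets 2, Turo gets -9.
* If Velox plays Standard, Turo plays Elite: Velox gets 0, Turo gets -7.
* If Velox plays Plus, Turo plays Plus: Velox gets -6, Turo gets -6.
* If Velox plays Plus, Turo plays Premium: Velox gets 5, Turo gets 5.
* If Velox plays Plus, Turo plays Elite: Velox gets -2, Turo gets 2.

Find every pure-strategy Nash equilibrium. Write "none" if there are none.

Velox against Plus: payoffs -3, 5, -6 → best response Standard.
Velox against Premium: payoffs 4, 2, 5 → best response Plus.
Velox against Elite: payoffs 2, 0, -2 → best response Budget.
Turo against Budget: payoffs 1, -2, 7 → best response Elite.
Turo against Standard: payoffs 8, -9, -7 → best response Plus.
Turo against Plus: payoffs -6, 5, 2 → best response Premium.
Mutual best responses: (Budget, Elite); (Standard, Plus); (Plus, Premium).

Pure-strategy Nash equilibria: (Budget, Elite); (Standard, Plus); (Plus, Premium)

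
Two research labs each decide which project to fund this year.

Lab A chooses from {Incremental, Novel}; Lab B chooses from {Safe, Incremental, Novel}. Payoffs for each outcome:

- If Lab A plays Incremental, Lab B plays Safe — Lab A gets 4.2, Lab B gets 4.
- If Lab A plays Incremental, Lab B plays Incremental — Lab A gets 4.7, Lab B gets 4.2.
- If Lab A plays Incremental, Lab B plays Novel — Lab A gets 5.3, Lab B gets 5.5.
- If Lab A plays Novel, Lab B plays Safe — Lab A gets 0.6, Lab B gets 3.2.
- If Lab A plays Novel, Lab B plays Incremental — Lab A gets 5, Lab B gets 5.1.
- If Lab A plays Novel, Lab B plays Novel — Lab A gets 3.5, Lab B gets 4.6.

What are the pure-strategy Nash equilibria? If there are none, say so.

Check each profile: it is a Nash equilibrium iff no player can strictly gain by switching unilaterally.
(Incremental, Safe): Lab B can switch to Incremental (4 → 4.2). Not NE.
(Incremental, Incremental): Lab A can switch to Novel (4.7 → 5). Not NE.
(Incremental, Novel): Lab A gets 5.3, best alternative 3.5; Lab B gets 5.5, best alternative 4.2. No profitable deviation — NE.
(Novel, Safe): Lab A can switch to Incremental (0.6 → 4.2). Not NE.
(Novel, Incremental): Lab A gets 5, best alternative 4.7; Lab B gets 5.1, best alternative 4.6. No profitable deviation — NE.
(Novel, Novel): Lab A can switch to Incremental (3.5 → 5.3). Not NE.

The pure Nash equilibria are (Incremental, Novel) and (Novel, Incremental).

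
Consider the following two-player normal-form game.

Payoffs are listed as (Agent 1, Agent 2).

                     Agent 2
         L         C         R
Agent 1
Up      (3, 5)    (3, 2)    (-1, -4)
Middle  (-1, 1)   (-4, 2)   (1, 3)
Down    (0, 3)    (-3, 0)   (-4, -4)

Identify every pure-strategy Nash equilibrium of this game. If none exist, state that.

For each strategy profile, look for a profitable unilateral deviation.
(Up, L): Agent 1 gets 3, best alternative 0; Agent 2 gets 5, best alternative 2. No profitable deviation — NE.
(Up, C): Agent 2 can switch to L (2 → 5). Not NE.
(Up, R): Agent 1 can switch to Middle (-1 → 1). Not NE.
(Middle, L): Agent 1 can switch to Up (-1 → 3). Not NE.
(Middle, C): Agent 1 can switch to Up (-4 → 3). Not NE.
(Middle, R): Agent 1 gets 1, best alternative -1; Agent 2 gets 3, best alternative 2. No profitable deviation — NE.
(Down, L): Agent 1 can switch to Up (0 → 3). Not NE.
(Down, C): Agent 1 can switch to Up (-3 → 3). Not NE.
(Down, R): Agent 1 can switch to Up (-4 → -1). Not NE.

The pure Nash equilibria are (Up, L) and (Middle, R).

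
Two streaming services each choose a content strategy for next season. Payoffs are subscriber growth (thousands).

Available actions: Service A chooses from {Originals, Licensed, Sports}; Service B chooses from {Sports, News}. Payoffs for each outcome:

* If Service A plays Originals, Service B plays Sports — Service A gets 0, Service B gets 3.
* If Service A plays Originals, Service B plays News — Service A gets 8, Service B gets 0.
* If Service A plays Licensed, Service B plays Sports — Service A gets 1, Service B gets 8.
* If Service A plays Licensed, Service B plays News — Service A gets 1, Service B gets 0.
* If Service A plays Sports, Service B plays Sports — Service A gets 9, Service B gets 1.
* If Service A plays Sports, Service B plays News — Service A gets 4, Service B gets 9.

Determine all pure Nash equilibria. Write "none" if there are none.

This game has no pure Nash equilibrium.

(Originals, Sports): Service A can switch to Licensed (0 → 1). Not NE.
(Originals, News): Service B can switch to Sports (0 → 3). Not NE.
(Licensed, Sports): Service A can switch to Sports (1 → 9). Not NE.
(Licensed, News): Service A can switch to Originals (1 → 8). Not NE.
(Sports, Sports): Service B can switch to News (1 → 9). Not NE.
(Sports, News): Service A can switch to Originals (4 → 8). Not NE.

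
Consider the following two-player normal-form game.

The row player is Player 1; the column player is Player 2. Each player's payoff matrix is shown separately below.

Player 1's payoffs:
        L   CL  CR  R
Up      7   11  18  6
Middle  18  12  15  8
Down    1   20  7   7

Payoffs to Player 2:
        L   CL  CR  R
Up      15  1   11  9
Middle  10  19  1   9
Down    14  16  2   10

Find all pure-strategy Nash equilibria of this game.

(Down, CL)

(Up, L): Player 1 can switch to Middle (7 → 18). Not NE.
(Up, CL): Player 1 can switch to Middle (11 → 12). Not NE.
(Up, CR): Player 2 can switch to L (11 → 15). Not NE.
(Up, R): Player 1 can switch to Middle (6 → 8). Not NE.
(Middle, L): Player 2 can switch to CL (10 → 19). Not NE.
(Middle, CL): Player 1 can switch to Down (12 → 20). Not NE.
(Middle, CR): Player 1 can switch to Up (15 → 18). Not NE.
(Middle, R): Player 2 can switch to L (9 → 10). Not NE.
(Down, CL): Player 1 gets 20, best alternative 12; Player 2 gets 16, best alternative 14. No profitable deviation — NE.
(The remaining 3 profiles each have a profitable deviation by the same check.)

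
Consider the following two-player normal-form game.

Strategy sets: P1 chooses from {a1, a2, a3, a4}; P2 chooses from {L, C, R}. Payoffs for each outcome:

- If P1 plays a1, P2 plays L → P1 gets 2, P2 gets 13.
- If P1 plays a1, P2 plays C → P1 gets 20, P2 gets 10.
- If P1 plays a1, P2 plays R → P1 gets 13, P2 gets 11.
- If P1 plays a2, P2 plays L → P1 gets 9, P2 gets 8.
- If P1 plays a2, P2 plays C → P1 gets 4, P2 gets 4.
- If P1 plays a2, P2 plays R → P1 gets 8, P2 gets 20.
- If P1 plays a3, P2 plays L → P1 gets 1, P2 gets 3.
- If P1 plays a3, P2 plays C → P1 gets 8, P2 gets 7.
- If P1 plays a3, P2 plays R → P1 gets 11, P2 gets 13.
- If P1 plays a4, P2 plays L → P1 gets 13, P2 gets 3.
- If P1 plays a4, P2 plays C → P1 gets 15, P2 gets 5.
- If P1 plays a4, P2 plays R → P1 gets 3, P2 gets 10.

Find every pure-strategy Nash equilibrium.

There is no pure-strategy Nash equilibrium.

Check each profile: it is a Nash equilibrium iff no player can strictly gain by switching unilaterally.
(a1, L): P1 can switch to a2 (2 → 9). Not NE.
(a1, C): P2 can switch to L (10 → 13). Not NE.
(a1, R): P2 can switch to L (11 → 13). Not NE.
(a2, L): P1 can switch to a4 (9 → 13). Not NE.
(a2, C): P1 can switch to a1 (4 → 20). Not NE.
(a2, R): P1 can switch to a1 (8 → 13). Not NE.
(The remaining 6 profiles each have a profitable deviation by the same check.)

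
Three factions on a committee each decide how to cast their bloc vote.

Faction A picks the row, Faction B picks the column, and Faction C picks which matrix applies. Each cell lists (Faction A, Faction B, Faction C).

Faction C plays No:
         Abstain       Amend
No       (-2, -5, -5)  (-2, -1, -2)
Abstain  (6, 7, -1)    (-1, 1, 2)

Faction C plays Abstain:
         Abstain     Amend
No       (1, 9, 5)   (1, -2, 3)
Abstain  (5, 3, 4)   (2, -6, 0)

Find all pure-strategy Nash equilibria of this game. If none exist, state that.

(No, Abstain, No): Faction A can switch to Abstain (-2 → 6). Not NE.
(No, Abstain, Abstain): Faction A can switch to Abstain (1 → 5). Not NE.
(No, Amend, No): Faction A can switch to Abstain (-2 → -1). Not NE.
(No, Amend, Abstain): Faction A can switch to Abstain (1 → 2). Not NE.
(Abstain, Abstain, No): Faction C can switch to Abstain (-1 → 4). Not NE.
(Abstain, Abstain, Abstain): Faction A gets 5, best alternative 1; Faction B gets 3, best alternative -6; Faction C gets 4, best alternative -1. No profitable deviation — NE.
(Abstain, Amend, No): Faction B can switch to Abstain (1 → 7). Not NE.
(Abstain, Amend, Abstain): Faction B can switch to Abstain (-6 → 3). Not NE.

(Abstain, Abstain, Abstain)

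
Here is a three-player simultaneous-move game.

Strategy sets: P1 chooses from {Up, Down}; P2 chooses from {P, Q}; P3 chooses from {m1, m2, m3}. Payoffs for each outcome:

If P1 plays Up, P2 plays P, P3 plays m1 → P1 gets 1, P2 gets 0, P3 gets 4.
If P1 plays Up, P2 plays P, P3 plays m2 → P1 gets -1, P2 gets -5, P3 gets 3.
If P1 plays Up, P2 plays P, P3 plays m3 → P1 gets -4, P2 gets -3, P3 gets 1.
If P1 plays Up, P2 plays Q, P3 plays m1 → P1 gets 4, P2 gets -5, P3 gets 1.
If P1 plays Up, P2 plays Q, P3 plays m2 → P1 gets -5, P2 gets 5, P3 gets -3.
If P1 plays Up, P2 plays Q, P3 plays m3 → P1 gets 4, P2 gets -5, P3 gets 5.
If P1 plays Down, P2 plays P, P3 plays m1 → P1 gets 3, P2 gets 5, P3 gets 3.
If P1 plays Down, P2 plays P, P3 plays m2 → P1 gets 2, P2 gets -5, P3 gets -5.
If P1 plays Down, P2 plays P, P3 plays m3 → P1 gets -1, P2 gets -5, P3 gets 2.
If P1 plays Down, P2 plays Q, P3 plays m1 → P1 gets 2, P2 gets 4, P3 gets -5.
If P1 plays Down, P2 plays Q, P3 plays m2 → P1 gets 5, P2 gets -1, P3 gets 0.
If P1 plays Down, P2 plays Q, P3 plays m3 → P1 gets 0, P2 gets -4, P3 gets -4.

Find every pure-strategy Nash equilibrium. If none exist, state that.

Check each profile: it is a Nash equilibrium iff no player can strictly gain by switching unilaterally.
(Up, P, m1): P1 can switch to Down (1 → 3). Not NE.
(Up, P, m2): P1 can switch to Down (-1 → 2). Not NE.
(Up, P, m3): P1 can switch to Down (-4 → -1). Not NE.
(Up, Q, m1): P2 can switch to P (-5 → 0). Not NE.
(Up, Q, m2): P1 can switch to Down (-5 → 5). Not NE.
(Up, Q, m3): P2 can switch to P (-5 → -3). Not NE.
(Down, P, m1): P1 gets 3, best alternative 1; P2 gets 5, best alternative 4; P3 gets 3, best alternative 2. No profitable deviation — NE.
(Down, Q, m2): P1 gets 5, best alternative -5; P2 gets -1, best alternative -5; P3 gets 0, best alternative -4. No profitable deviation — NE.
(The remaining 4 profiles each have a profitable deviation by the same check.)

(Down, P, m1); (Down, Q, m2)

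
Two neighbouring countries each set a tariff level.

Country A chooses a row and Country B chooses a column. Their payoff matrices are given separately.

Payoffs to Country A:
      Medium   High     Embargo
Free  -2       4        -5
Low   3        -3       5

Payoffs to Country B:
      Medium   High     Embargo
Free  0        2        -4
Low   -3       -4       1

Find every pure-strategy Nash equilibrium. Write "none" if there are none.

(Free, Medium): Country A can switch to Low (-2 → 3). Not NE.
(Free, High): Country A gets 4, best alternative -3; Country B gets 2, best alternative 0. No profitable deviation — NE.
(Free, Embargo): Country A can switch to Low (-5 → 5). Not NE.
(Low, Medium): Country B can switch to Embargo (-3 → 1). Not NE.
(Low, High): Country A can switch to Free (-3 → 4). Not NE.
(Low, Embargo): Country A gets 5, best alternative -5; Country B gets 1, best alternative -3. No profitable deviation — NE.

The pure Nash equilibria are (Free, High), (Low, Embargo).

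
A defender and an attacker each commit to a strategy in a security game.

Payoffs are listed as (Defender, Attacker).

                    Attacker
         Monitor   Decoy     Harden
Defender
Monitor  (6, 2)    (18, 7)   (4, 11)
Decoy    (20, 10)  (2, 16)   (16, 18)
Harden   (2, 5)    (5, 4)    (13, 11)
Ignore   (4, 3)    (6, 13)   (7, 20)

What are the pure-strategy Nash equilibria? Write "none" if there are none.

Defender against Monitor: payoffs 6, 20, 2, 4 → best response Decoy.
Defender against Decoy: payoffs 18, 2, 5, 6 → best response Monitor.
Defender against Harden: payoffs 4, 16, 13, 7 → best response Decoy.
Attacker against Monitor: payoffs 2, 7, 11 → best response Harden.
Attacker against Decoy: payoffs 10, 16, 18 → best response Harden.
Attacker against Harden: payoffs 5, 4, 11 → best response Harden.
Attacker against Ignore: payoffs 3, 13, 20 → best response Harden.
Mutual best responses: (Decoy, Harden).

Pure NE: (Decoy, Harden)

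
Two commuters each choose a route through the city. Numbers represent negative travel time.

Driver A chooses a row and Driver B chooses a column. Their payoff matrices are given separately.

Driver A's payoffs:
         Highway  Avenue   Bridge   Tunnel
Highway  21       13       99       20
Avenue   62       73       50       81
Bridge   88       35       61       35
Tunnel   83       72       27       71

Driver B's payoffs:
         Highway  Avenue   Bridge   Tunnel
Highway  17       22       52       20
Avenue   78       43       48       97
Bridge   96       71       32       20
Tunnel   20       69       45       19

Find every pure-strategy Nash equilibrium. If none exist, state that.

(Highway, Bridge), (Avenue, Tunnel), (Bridge, Highway)

For each player, find the best response to each opponent profile; mutual best responses are the pure NE.
Driver A against Highway: payoffs 21, 62, 88, 83 → best response Bridge.
Driver A against Avenue: payoffs 13, 73, 35, 72 → best response Avenue.
Driver A against Bridge: payoffs 99, 50, 61, 27 → best response Highway.
Driver A against Tunnel: payoffs 20, 81, 35, 71 → best response Avenue.
Driver B against Highway: payoffs 17, 22, 52, 20 → best response Bridge.
Driver B against Avenue: payoffs 78, 43, 48, 97 → best response Tunnel.
Driver B against Bridge: payoffs 96, 71, 32, 20 → best response Highway.
Driver B against Tunnel: payoffs 20, 69, 45, 19 → best response Avenue.
Mutual best responses: (Highway, Bridge); (Avenue, Tunnel); (Bridge, Highway).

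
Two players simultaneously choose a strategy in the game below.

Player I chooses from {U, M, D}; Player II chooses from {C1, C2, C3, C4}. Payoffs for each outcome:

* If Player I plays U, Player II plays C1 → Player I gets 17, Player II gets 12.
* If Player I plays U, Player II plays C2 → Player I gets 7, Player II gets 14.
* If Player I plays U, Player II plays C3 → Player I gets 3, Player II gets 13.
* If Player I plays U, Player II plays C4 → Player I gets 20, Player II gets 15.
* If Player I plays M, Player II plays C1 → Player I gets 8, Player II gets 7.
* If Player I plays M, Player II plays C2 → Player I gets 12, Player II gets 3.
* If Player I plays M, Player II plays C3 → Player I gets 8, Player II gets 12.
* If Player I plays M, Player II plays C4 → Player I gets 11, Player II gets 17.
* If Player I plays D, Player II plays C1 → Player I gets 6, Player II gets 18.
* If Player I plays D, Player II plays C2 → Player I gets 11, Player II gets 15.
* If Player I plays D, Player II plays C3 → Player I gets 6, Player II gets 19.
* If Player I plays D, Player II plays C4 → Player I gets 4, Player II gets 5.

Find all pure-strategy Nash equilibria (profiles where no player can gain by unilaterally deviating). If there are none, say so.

The unique pure-strategy Nash equilibrium is (U, C4).

Player I against C1: payoffs 17, 8, 6 → best response U.
Player I against C2: payoffs 7, 12, 11 → best response M.
Player I against C3: payoffs 3, 8, 6 → best response M.
Player I against C4: payoffs 20, 11, 4 → best response U.
Player II against U: payoffs 12, 14, 13, 15 → best response C4.
Player II against M: payoffs 7, 3, 12, 17 → best response C4.
Player II against D: payoffs 18, 15, 19, 5 → best response C3.
Mutual best responses: (U, C4).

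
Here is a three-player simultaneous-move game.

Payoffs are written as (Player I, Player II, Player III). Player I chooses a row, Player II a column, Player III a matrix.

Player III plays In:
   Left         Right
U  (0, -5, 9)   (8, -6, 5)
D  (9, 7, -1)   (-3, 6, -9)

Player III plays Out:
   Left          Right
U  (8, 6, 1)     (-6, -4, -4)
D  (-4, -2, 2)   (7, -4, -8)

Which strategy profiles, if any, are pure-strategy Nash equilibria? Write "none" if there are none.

No pure-strategy Nash equilibrium.

Player I against (Left, In): payoffs 0, 9 → best response D.
Player I against (Left, Out): payoffs 8, -4 → best response U.
Player I against (Right, In): payoffs 8, -3 → best response U.
Player I against (Right, Out): payoffs -6, 7 → best response D.
Player II against (U, In): payoffs -5, -6 → best response Left.
Player II against (U, Out): payoffs 6, -4 → best response Left.
Player II against (D, In): payoffs 7, 6 → best response Left.
Player II against (D, Out): payoffs -2, -4 → best response Left.
Player III against (U, Left): payoffs 9, 1 → best response In.
Player III against (U, Right): payoffs 5, -4 → best response In.
Player III against (D, Left): payoffs -1, 2 → best response Out.
Player III against (D, Right): payoffs -9, -8 → best response Out.
No profile is a mutual best response for all players.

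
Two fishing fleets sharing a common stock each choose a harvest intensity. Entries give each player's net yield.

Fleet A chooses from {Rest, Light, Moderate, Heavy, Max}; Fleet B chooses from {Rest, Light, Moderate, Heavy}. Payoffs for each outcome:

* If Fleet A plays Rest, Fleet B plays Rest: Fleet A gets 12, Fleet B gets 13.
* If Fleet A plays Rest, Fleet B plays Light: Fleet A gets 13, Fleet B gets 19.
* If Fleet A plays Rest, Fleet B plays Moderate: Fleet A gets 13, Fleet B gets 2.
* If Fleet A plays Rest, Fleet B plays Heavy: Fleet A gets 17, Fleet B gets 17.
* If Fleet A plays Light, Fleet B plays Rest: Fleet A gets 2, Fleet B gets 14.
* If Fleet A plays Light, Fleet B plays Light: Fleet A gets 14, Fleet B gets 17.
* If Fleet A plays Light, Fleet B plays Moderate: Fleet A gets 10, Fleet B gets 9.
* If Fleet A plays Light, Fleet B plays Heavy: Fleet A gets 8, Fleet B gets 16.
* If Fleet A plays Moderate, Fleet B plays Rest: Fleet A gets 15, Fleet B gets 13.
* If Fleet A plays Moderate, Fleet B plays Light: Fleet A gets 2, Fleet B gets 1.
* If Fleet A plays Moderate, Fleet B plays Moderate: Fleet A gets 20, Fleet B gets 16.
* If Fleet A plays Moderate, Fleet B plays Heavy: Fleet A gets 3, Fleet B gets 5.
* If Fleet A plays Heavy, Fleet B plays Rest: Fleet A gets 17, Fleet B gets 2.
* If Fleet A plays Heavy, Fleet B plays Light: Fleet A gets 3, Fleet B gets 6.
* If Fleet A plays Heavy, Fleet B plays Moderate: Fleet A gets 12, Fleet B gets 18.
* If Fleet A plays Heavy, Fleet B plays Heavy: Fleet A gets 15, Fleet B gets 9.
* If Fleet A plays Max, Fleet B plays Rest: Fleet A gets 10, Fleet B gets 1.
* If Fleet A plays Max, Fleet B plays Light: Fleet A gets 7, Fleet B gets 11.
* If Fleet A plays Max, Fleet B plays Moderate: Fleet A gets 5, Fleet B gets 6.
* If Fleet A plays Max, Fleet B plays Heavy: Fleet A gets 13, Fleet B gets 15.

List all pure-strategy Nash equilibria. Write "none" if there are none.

(Rest, Rest): Fleet A can switch to Moderate (12 → 15). Not NE.
(Rest, Light): Fleet A can switch to Light (13 → 14). Not NE.
(Rest, Moderate): Fleet A can switch to Moderate (13 → 20). Not NE.
(Rest, Heavy): Fleet B can switch to Light (17 → 19). Not NE.
(Light, Rest): Fleet A can switch to Rest (2 → 12). Not NE.
(Light, Light): Fleet A gets 14, best alternative 13; Fleet B gets 17, best alternative 16. No profitable deviation — NE.
(Light, Moderate): Fleet A can switch to Rest (10 → 13). Not NE.
(Light, Heavy): Fleet A can switch to Rest (8 → 17). Not NE.
(Moderate, Rest): Fleet A can switch to Heavy (15 → 17). Not NE.
(Moderate, Moderate): Fleet A gets 20, best alternative 13; Fleet B gets 16, best alternative 13. No profitable deviation — NE.
(The remaining 10 profiles each have a profitable deviation by the same check.)

(Light, Light); (Moderate, Moderate)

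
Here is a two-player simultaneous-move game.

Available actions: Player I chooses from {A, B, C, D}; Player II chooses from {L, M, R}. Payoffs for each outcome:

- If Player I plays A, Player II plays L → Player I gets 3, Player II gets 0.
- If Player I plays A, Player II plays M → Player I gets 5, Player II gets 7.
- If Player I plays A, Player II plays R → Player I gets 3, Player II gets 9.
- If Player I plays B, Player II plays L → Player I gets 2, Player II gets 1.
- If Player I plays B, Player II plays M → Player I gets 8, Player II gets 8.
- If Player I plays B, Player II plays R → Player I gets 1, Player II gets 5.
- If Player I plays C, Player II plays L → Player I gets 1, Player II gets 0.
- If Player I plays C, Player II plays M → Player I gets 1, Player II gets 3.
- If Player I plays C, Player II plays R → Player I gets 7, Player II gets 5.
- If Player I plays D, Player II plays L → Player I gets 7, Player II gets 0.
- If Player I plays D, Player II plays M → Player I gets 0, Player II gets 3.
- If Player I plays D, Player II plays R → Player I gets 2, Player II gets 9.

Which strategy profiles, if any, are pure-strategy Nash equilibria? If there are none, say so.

(B, M), (C, R)

(A, L): Player I can switch to D (3 → 7). Not NE.
(A, M): Player I can switch to B (5 → 8). Not NE.
(A, R): Player I can switch to C (3 → 7). Not NE.
(B, L): Player I can switch to A (2 → 3). Not NE.
(B, M): Player I gets 8, best alternative 5; Player II gets 8, best alternative 5. No profitable deviation — NE.
(B, R): Player I can switch to A (1 → 3). Not NE.
(C, L): Player I can switch to A (1 → 3). Not NE.
(C, R): Player I gets 7, best alternative 3; Player II gets 5, best alternative 3. No profitable deviation — NE.
(The remaining 4 profiles each have a profitable deviation by the same check.)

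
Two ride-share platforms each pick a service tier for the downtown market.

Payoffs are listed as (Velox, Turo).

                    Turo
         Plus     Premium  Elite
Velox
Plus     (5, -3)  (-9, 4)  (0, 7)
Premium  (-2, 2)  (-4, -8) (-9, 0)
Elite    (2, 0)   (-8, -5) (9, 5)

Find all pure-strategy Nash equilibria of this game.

The unique pure-strategy Nash equilibrium is (Elite, Elite).

Velox against Plus: payoffs 5, -2, 2 → best response Plus.
Velox against Premium: payoffs -9, -4, -8 → best response Premium.
Velox against Elite: payoffs 0, -9, 9 → best response Elite.
Turo against Plus: payoffs -3, 4, 7 → best response Elite.
Turo against Premium: payoffs 2, -8, 0 → best response Plus.
Turo against Elite: payoffs 0, -5, 5 → best response Elite.
Mutual best responses: (Elite, Elite).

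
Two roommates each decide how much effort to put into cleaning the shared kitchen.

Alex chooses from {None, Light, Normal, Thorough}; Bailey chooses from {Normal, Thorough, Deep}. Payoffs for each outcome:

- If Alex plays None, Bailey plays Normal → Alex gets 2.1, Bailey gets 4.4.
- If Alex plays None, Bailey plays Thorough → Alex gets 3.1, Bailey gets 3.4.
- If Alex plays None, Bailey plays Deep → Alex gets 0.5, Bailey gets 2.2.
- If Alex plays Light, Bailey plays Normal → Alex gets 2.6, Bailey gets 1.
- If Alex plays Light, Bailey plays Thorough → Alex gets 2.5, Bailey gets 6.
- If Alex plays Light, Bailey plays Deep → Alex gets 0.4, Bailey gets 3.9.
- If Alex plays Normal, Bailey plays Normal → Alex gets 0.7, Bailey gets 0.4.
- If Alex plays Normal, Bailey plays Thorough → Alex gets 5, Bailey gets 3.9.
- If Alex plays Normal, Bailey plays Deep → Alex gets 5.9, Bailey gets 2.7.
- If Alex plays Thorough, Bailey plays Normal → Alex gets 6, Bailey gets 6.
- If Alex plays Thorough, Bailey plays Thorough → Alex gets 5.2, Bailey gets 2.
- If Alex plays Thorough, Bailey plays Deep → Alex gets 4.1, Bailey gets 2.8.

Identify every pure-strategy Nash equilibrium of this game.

Pure NE: (Thorough, Normal)

Alex against Normal: payoffs 2.1, 2.6, 0.7, 6 → best response Thorough.
Alex against Thorough: payoffs 3.1, 2.5, 5, 5.2 → best response Thorough.
Alex against Deep: payoffs 0.5, 0.4, 5.9, 4.1 → best response Normal.
Bailey against None: payoffs 4.4, 3.4, 2.2 → best response Normal.
Bailey against Light: payoffs 1, 6, 3.9 → best response Thorough.
Bailey against Normal: payoffs 0.4, 3.9, 2.7 → best response Thorough.
Bailey against Thorough: payoffs 6, 2, 2.8 → best response Normal.
Mutual best responses: (Thorough, Normal).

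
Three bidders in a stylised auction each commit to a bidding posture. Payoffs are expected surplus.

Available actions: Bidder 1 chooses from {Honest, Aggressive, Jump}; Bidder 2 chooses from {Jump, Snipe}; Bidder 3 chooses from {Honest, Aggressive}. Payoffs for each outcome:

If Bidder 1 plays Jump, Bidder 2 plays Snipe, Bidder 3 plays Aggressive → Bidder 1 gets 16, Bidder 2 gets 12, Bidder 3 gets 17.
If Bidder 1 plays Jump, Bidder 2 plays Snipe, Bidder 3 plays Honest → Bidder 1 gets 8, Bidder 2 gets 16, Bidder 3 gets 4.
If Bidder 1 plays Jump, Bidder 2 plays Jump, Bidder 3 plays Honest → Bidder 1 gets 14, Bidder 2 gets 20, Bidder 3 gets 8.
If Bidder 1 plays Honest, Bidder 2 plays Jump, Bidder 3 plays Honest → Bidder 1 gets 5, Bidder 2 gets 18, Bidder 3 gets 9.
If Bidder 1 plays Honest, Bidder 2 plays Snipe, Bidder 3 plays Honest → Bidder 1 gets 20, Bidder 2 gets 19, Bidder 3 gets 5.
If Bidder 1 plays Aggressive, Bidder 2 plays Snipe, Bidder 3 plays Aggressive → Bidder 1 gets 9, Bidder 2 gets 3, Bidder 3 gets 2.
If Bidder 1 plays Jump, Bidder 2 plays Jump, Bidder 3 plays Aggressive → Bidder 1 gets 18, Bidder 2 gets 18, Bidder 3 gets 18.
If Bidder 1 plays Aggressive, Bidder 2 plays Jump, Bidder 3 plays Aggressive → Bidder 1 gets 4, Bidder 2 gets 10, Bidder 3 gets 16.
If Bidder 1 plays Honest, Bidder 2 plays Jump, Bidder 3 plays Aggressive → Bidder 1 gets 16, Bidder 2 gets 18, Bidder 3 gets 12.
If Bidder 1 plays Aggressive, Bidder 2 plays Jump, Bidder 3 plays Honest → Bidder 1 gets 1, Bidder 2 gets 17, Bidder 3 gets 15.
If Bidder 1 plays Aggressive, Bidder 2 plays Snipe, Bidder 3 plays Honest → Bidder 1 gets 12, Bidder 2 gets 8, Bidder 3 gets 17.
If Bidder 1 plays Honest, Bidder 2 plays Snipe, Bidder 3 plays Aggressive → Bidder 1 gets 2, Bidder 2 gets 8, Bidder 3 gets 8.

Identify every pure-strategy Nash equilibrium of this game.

Bidder 1 against (Jump, Honest): payoffs 5, 1, 14 → best response Jump.
Bidder 1 against (Jump, Aggressive): payoffs 16, 4, 18 → best response Jump.
Bidder 1 against (Snipe, Honest): payoffs 20, 12, 8 → best response Honest.
Bidder 1 against (Snipe, Aggressive): payoffs 2, 9, 16 → best response Jump.
Bidder 2 against (Honest, Honest): payoffs 18, 19 → best response Snipe.
Bidder 2 against (Honest, Aggressive): payoffs 18, 8 → best response Jump.
Bidder 2 against (Aggressive, Honest): payoffs 17, 8 → best response Jump.
Bidder 2 against (Aggressive, Aggressive): payoffs 10, 3 → best response Jump.
Bidder 2 against (Jump, Honest): payoffs 20, 16 → best response Jump.
Bidder 2 against (Jump, Aggressive): payoffs 18, 12 → best response Jump.
Bidder 3 against (Honest, Jump): payoffs 9, 12 → best response Aggressive.
Bidder 3 against (Honest, Snipe): payoffs 5, 8 → best response Aggressive.
Bidder 3 against (Aggressive, Jump): payoffs 15, 16 → best response Aggressive.
Bidder 3 against (Aggressive, Snipe): payoffs 17, 2 → best response Honest.
Bidder 3 against (Jump, Jump): payoffs 8, 18 → best response Aggressive.
Bidder 3 against (Jump, Snipe): payoffs 4, 17 → best response Aggressive.
Mutual best responses: (Jump, Jump, Aggressive).

Pure NE: (Jump, Jump, Aggressive)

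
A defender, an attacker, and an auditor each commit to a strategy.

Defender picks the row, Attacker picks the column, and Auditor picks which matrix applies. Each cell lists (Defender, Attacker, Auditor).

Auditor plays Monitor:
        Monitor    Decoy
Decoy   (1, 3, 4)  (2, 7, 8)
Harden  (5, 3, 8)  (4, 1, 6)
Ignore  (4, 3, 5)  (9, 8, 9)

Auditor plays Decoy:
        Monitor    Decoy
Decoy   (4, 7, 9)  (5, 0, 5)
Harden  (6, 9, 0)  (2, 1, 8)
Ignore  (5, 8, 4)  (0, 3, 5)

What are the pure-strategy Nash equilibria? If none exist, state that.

For each player, find the best response to each opponent profile; mutual best responses are the pure NE.
Defender against (Monitor, Monitor): payoffs 1, 5, 4 → best response Harden.
Defender against (Monitor, Decoy): payoffs 4, 6, 5 → best response Harden.
Defender against (Decoy, Monitor): payoffs 2, 4, 9 → best response Ignore.
Defender against (Decoy, Decoy): payoffs 5, 2, 0 → best response Decoy.
Attacker against (Decoy, Monitor): payoffs 3, 7 → best response Decoy.
Attacker against (Decoy, Decoy): payoffs 7, 0 → best response Monitor.
Attacker against (Harden, Monitor): payoffs 3, 1 → best response Monitor.
Attacker against (Harden, Decoy): payoffs 9, 1 → best response Monitor.
Attacker against (Ignore, Monitor): payoffs 3, 8 → best response Decoy.
Attacker against (Ignore, Decoy): payoffs 8, 3 → best response Monitor.
Auditor against (Decoy, Monitor): payoffs 4, 9 → best response Decoy.
Auditor against (Decoy, Decoy): payoffs 8, 5 → best response Monitor.
Auditor against (Harden, Monitor): payoffs 8, 0 → best response Monitor.
Auditor against (Harden, Decoy): payoffs 6, 8 → best response Decoy.
Auditor against (Ignore, Monitor): payoffs 5, 4 → best response Monitor.
Auditor against (Ignore, Decoy): payoffs 9, 5 → best response Monitor.
Mutual best responses: (Harden, Monitor, Monitor); (Ignore, Decoy, Monitor).

Pure-strategy Nash equilibria: (Harden, Monitor, Monitor) and (Ignore, Decoy, Monitor)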